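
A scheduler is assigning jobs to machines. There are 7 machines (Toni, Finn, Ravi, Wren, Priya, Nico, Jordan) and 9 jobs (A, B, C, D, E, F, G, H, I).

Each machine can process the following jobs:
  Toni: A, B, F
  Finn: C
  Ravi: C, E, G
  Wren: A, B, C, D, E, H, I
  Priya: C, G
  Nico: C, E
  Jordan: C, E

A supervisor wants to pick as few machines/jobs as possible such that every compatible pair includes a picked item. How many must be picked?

A maximum matching has 5 edges (e.g. Toni–B, Finn–C, Ravi–E, Wren–A, Priya–G).
By König's theorem the minimum vertex cover has the same size. One such cover is {Toni, Wren, C, E, G}.

5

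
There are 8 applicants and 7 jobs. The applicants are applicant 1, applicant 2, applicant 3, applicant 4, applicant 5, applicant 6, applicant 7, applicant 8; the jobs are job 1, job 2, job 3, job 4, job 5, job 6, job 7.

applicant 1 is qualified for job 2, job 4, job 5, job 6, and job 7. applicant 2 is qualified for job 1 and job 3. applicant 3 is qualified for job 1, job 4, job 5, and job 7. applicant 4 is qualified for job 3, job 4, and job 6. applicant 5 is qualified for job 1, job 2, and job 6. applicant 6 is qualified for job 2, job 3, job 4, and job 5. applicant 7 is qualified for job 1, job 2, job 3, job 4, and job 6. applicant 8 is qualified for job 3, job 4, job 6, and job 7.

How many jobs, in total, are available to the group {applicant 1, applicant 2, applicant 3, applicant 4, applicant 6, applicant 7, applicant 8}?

The union of neighbours of {applicant 1, applicant 2, applicant 3, applicant 4, applicant 6, applicant 7, applicant 8} is {job 1, job 2, job 3, job 4, job 5, job 6, job 7}, which has 7 elements.
Since |N(S)| = 7 ≥ |S| = 7, Hall's condition holds for this subset.

7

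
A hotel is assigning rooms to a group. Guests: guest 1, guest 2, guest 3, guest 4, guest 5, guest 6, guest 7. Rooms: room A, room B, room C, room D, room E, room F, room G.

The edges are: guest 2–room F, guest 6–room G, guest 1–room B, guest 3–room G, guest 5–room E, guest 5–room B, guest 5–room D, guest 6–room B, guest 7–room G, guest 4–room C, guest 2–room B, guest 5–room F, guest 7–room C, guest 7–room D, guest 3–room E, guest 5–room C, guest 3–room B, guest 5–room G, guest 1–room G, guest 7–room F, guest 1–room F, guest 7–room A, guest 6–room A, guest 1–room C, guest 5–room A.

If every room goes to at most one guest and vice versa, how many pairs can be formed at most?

7

For example, pair guest 1-room F, guest 2-room B, guest 3-room E, guest 4-room C, guest 5-room A, guest 6-room G, guest 7-room D.
All 7 guests are matched, so no larger matching exists.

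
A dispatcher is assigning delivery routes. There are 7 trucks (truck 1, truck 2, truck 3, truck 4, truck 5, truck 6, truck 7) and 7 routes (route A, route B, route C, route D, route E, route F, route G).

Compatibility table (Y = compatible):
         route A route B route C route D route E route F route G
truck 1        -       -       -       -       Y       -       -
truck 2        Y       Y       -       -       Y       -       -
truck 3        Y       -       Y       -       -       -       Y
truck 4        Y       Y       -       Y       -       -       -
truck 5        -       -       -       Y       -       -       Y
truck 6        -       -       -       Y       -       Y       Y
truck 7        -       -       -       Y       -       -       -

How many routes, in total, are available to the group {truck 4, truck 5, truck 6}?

5

The union of neighbours of {truck 4, truck 5, truck 6} is {route A, route B, route D, route F, route G}, which has 5 elements.
Since |N(S)| = 5 ≥ |S| = 3, Hall's condition holds for this subset.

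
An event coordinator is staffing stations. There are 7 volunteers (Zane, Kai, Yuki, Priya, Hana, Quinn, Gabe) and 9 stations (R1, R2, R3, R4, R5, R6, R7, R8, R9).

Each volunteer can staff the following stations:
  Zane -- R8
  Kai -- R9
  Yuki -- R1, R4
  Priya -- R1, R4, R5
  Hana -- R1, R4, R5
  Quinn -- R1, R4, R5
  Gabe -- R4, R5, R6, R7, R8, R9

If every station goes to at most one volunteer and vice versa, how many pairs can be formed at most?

One maximum matching: Zane–R8, Kai–R9, Yuki–R1, Priya–R5, Hana–R4, Gabe–R6.
The set {Yuki, Priya, Hana, Quinn} has only 3 neighbours ({R1, R4, R5}), so by Hall's theorem at most 6 of the 7 volunteers can be matched.

6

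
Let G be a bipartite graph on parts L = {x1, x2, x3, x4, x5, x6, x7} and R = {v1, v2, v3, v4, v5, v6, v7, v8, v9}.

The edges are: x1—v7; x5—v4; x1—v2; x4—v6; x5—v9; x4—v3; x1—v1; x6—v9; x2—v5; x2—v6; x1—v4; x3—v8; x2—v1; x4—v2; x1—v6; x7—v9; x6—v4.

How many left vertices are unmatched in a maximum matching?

For example, pair x1-v6, x2-v1, x3-v8, x4-v2, x5-v9, x6-v4.
The set {x5, x6, x7} has only 2 neighbours ({v4, v9}), so by Hall's theorem at most 6 of the 7 left vertices can be matched.
That matches 6 of the 7, leaving 1 unmatched; no matching can do better.

1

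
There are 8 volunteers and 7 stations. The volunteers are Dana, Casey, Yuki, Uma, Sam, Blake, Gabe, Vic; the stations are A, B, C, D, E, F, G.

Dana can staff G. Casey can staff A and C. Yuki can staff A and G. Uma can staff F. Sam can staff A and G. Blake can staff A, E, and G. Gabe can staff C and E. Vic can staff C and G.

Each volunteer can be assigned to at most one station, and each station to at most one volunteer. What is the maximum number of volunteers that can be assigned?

A valid assignment of size 5: Dana–G, Casey–C, Yuki–A, Uma–F, Blake–E.
The set {Dana, Casey, Yuki, Sam, Blake, Gabe, Vic} has only 4 neighbours ({A, C, E, G}), so by Hall's theorem at most 5 of the 8 volunteers can be matched.

5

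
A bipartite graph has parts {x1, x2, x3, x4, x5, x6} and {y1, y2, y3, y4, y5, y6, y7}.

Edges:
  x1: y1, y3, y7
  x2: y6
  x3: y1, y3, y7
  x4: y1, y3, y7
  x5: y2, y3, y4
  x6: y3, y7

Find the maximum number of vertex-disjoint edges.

A valid assignment of size 5: x1–y7, x2–y6, x3–y1, x4–y3, x5–y2.
The set {x1, x3, x4, x6} has only 3 neighbours ({y1, y3, y7}), so by Hall's theorem at most 5 of the 6 left vertices can be matched.

5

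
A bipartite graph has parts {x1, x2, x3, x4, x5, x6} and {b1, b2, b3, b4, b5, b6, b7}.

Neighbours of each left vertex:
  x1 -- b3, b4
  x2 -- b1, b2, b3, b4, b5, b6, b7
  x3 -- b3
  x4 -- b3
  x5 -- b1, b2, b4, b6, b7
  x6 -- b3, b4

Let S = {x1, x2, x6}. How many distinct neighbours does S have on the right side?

7

The union of neighbours of {x1, x2, x6} is {b1, b2, b3, b4, b5, b6, b7}, which has 7 elements.
Since |N(S)| = 7 ≥ |S| = 3, Hall's condition holds for this subset.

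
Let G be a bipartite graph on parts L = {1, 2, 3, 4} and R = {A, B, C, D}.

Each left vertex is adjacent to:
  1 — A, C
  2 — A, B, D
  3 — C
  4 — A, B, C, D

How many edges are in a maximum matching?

4

A valid assignment of size 4: 1→A, 2→D, 3→C, 4→B.
All 4 left vertices are matched, so no larger matching exists.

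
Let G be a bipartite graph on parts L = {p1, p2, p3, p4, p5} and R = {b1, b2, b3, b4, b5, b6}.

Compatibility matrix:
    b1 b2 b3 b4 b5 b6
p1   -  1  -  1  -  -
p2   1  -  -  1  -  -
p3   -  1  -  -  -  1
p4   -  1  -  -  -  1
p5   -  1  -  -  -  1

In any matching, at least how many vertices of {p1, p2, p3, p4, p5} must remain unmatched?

One maximum matching: p1→b4, p2→b1, p3→b2, p4→b6.
The set {p3, p4, p5} has only 2 neighbours ({b2, b6}), so by Hall's theorem at most 4 of the 5 left vertices can be matched.
That matches 4 of the 5, leaving 1 unmatched; no matching can do better.

1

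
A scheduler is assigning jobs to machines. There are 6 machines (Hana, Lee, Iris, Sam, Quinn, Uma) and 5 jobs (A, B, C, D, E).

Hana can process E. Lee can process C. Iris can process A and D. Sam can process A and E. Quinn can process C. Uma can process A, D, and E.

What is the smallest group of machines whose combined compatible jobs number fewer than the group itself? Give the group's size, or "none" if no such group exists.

2

Take S = {Lee, Quinn}. Its neighbourhood is {C}, so |N(S)| = 1 < |S| = 2.
No single vertex violates Hall's condition since each has at least one neighbour, so 2 is the minimum.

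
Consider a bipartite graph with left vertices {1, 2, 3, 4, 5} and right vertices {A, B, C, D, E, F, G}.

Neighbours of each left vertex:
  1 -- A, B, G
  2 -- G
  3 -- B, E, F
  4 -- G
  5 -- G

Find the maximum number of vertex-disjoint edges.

For example, pair 1–A, 2–G, 3–B.
The set {2, 4, 5} has only 1 neighbour ({G}), so by Hall's theorem at most 3 of the 5 left vertices can be matched.

3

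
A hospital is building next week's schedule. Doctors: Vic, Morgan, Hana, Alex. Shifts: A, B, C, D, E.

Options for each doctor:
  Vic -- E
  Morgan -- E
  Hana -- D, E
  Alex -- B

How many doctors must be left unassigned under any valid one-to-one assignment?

1

One maximum matching: Vic-E, Hana-D, Alex-B.
The set {Vic, Morgan} has only 1 neighbour ({E}), so by Hall's theorem at most 3 of the 4 doctors can be matched.
That matches 3 of the 4, leaving 1 unmatched; no matching can do better.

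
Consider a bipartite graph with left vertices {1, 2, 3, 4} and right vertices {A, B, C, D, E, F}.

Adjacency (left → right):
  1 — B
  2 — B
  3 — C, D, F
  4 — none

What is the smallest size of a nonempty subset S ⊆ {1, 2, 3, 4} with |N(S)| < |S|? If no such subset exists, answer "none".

1

Take S = {4}. Its neighbourhood is {}, so |N(S)| = 0 < |S| = 1.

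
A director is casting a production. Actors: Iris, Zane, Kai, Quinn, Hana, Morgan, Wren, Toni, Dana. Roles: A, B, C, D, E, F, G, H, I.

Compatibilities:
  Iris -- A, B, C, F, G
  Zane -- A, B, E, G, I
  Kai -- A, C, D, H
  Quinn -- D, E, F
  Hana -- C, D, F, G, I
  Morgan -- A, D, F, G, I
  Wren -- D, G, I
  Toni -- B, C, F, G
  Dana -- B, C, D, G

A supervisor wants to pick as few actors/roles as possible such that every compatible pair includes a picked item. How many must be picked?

9

{Iris, Zane, Kai, Quinn, Hana, Morgan, Wren, Toni, Dana} is a vertex cover of size 9: every edge has an endpoint in this set.
No smaller cover exists because Iris–A, Zane–E, Kai–H, Quinn–D, Hana–C, Morgan–G, Wren–I, Toni–F, Dana–B is a matching of size 9, and a cover must include an endpoint of each of these disjoint edges (König's theorem).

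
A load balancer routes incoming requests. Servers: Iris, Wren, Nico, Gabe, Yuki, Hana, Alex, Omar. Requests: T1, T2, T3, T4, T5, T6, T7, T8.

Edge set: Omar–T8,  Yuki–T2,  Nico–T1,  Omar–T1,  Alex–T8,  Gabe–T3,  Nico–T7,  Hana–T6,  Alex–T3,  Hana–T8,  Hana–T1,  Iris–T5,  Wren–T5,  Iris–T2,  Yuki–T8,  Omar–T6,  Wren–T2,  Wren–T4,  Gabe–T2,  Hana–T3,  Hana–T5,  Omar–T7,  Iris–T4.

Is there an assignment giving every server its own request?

Yes

One maximum matching: Iris→T5, Wren→T4, Nico→T1, Gabe→T3, Yuki→T2, Hana→T6, Alex→T8, Omar→T7.
Every server is matched, so this is a perfect matching.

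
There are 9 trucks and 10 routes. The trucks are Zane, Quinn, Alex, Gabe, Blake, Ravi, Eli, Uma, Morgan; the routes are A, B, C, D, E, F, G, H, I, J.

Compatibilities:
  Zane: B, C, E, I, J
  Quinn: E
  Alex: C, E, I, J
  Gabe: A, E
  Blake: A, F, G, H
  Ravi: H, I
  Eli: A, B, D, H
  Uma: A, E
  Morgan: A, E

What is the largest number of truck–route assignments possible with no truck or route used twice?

7

One maximum matching: Zane→J, Quinn→E, Alex→C, Gabe→A, Blake→F, Ravi→H, Eli→B.
The set {Quinn, Gabe, Uma, Morgan} has only 2 neighbours ({A, E}), so by Hall's theorem at most 7 of the 9 trucks can be matched.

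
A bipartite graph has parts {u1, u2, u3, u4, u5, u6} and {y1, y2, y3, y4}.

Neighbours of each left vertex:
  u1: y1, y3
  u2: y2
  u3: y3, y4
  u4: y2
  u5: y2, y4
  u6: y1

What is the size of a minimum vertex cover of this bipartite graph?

4

The 4 edges u1–y1, u2–y2, u3–y3, u5–y4 form a matching, so any vertex cover needs at least 4 vertices (one per matched edge).
Conversely {y1, y2, y3, y4} meets every edge and has exactly 4 vertices, so 4 is optimal.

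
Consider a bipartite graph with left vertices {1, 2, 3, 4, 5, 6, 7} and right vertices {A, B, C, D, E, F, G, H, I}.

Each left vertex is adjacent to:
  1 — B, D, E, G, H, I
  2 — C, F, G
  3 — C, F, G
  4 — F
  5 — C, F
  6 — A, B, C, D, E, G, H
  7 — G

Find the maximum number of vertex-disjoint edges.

For example, pair 1-E, 2-G, 3-C, 4-F, 6-A.
The set {2, 3, 4, 5, 7} has only 3 neighbours ({C, F, G}), so by Hall's theorem at most 5 of the 7 left vertices can be matched.

5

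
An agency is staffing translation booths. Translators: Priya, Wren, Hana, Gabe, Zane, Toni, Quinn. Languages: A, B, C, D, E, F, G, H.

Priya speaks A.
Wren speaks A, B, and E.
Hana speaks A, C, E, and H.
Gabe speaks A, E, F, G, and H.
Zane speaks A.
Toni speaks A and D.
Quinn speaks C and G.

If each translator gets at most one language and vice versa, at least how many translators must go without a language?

1

One maximum matching: Priya-A, Wren-B, Hana-E, Gabe-G, Toni-D, Quinn-C.
The set {Priya, Zane} has only 1 neighbour ({A}), so by Hall's theorem at most 6 of the 7 translators can be matched.
That matches 6 of the 7, leaving 1 unmatched; no matching can do better.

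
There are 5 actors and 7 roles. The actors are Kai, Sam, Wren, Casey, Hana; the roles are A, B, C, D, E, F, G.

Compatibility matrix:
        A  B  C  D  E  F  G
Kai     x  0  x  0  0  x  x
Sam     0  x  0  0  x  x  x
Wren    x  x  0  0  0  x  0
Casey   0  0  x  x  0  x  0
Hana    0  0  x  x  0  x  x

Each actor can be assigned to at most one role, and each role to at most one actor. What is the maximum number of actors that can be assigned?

5

One maximum matching: Kai→G, Sam→E, Wren→B, Casey→C, Hana→F.
All 5 actors are matched, so no larger matching exists.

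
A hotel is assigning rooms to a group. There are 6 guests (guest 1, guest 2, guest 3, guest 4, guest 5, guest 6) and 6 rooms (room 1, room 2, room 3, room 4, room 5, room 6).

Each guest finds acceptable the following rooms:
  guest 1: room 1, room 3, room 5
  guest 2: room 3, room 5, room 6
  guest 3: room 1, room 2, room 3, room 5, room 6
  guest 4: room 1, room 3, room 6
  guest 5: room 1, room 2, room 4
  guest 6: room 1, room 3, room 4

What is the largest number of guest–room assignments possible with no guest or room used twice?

One maximum matching: guest 1-room 1, guest 2-room 5, guest 3-room 2, guest 4-room 6, guest 5-room 4, guest 6-room 3.
This saturates every guest, so 6 is the maximum.

6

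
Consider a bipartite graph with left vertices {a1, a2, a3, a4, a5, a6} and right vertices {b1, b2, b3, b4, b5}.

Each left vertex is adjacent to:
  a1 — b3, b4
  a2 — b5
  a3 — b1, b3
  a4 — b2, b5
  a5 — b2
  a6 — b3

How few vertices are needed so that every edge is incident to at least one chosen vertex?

5

{a1, a3, a6, b2, b5} is a vertex cover of size 5: every edge has an endpoint in this set.
No smaller cover exists because a1–b4, a2–b5, a3–b1, a4–b2, a6–b3 is a matching of size 5, and a cover must include an endpoint of each of these disjoint edges (König's theorem).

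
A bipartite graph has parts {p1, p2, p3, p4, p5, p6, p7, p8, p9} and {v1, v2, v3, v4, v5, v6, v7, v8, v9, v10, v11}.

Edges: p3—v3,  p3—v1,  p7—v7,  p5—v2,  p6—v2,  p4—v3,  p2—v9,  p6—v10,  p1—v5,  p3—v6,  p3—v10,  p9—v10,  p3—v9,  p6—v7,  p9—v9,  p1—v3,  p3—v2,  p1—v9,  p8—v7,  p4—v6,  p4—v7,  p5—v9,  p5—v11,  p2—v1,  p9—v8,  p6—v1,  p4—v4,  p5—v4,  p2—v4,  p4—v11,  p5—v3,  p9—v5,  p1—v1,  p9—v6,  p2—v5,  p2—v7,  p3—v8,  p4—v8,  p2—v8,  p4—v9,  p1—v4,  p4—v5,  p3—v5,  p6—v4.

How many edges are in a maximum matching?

A valid assignment of size 8: p1–v1, p2–v5, p3–v8, p4–v11, p5–v3, p6–v2, p7–v7, p9–v10.
The set {p7, p8} has only 1 neighbour ({v7}), so by Hall's theorem at most 8 of the 9 left vertices can be matched.

8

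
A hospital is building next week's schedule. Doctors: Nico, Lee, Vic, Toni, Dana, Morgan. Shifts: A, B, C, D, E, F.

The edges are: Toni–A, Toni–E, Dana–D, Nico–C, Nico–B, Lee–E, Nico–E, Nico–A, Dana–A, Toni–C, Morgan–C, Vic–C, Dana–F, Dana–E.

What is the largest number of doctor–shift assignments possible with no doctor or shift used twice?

5

For example, pair Nico-B, Lee-E, Vic-C, Toni-A, Dana-D.
The set {Vic, Morgan} has only 1 neighbour ({C}), so by Hall's theorem at most 5 of the 6 doctors can be matched.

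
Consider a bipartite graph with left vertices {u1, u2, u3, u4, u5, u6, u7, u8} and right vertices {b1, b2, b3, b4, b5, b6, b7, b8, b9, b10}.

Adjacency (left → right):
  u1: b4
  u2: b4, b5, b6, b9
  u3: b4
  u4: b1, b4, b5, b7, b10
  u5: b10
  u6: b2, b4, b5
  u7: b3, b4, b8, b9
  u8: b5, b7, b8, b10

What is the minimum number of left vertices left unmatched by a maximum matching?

1

A valid assignment of size 7: u1-b4, u2-b6, u4-b7, u5-b10, u6-b2, u7-b3, u8-b5.
The set {u1, u3} has only 1 neighbour ({b4}), so by Hall's theorem at most 7 of the 8 left vertices can be matched.
That matches 7 of the 8, leaving 1 unmatched; no matching can do better.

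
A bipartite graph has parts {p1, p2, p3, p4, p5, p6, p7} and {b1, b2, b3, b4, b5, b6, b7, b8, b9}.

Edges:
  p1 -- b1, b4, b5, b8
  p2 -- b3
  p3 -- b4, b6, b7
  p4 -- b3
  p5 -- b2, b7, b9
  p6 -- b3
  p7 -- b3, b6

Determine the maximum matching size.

5

One maximum matching: p1–b5, p2–b3, p3–b7, p5–b2, p7–b6.
The set {p2, p4, p6} has only 1 neighbour ({b3}), so by Hall's theorem at most 5 of the 7 left vertices can be matched.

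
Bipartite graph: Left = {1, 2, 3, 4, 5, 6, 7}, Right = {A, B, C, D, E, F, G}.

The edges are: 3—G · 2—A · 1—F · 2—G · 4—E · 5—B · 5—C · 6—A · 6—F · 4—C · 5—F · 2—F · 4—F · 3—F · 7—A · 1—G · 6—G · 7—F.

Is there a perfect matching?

No

The set {1, 2, 3, 6, 7} has only 3 neighbours ({A, F, G}), so by Hall's theorem at most 5 of the 7 left vertices can be matched.
Hence no matching covers every left vertex.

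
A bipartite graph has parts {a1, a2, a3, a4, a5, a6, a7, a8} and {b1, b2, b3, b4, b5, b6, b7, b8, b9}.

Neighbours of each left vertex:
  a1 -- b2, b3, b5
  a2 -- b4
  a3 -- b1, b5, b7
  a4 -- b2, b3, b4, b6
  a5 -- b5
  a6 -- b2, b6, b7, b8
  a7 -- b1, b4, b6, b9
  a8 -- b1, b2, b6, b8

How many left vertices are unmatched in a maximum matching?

For example, pair a1–b2, a2–b4, a3–b7, a4–b3, a5–b5, a6–b6, a7–b9, a8–b8.
All 8 left vertices are matched, so no larger matching exists.
That matches 8 of the 8, leaving 0 unmatched; no matching can do better.

0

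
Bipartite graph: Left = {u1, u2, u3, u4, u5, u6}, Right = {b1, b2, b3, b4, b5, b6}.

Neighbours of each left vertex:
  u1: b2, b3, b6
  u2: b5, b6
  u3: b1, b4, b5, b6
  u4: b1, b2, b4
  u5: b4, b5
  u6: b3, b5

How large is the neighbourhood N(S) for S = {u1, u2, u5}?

5

The union of neighbours of {u1, u2, u5} is {b2, b3, b4, b5, b6}, which has 5 elements.
Since |N(S)| = 5 ≥ |S| = 3, Hall's condition holds for this subset.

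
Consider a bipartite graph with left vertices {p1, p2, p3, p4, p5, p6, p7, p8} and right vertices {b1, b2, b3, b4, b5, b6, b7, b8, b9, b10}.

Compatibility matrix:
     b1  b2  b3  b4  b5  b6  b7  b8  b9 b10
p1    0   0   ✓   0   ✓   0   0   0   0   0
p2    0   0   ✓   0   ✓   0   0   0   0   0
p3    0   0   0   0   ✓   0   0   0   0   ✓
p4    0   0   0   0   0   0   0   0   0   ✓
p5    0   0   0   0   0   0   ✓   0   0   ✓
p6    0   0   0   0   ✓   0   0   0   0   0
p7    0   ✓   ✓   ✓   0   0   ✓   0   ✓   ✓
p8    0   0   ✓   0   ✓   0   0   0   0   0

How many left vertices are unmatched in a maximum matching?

A valid assignment of size 5: p1-b5, p2-b3, p3-b10, p5-b7, p7-b4.
The set {p1, p2, p3, p4, p6, p8} has only 3 neighbours ({b10, b3, b5}), so by Hall's theorem at most 5 of the 8 left vertices can be matched.
That matches 5 of the 8, leaving 3 unmatched; no matching can do better.

3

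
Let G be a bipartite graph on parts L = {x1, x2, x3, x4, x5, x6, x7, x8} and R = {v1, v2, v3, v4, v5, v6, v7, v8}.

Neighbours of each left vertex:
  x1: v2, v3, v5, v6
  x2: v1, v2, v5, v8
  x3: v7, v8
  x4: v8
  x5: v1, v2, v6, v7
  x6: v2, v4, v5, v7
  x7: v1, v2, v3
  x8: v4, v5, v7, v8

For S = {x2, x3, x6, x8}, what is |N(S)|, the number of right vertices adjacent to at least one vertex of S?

The union of neighbours of {x2, x3, x6, x8} is {v1, v2, v4, v5, v7, v8}, which has 6 elements.
Since |N(S)| = 6 ≥ |S| = 4, Hall's condition holds for this subset.

6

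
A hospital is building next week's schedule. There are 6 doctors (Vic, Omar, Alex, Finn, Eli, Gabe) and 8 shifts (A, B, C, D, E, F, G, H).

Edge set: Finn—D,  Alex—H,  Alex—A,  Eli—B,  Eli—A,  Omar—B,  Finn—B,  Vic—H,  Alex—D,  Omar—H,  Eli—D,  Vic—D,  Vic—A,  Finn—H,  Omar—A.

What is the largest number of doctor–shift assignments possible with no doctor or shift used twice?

4

A valid assignment of size 4: Vic–D, Omar–H, Alex–A, Finn–B.
The set {Vic, Omar, Alex, Finn, Eli, Gabe} has only 4 neighbours ({A, B, D, H}), so by Hall's theorem at most 4 of the 6 doctors can be matched.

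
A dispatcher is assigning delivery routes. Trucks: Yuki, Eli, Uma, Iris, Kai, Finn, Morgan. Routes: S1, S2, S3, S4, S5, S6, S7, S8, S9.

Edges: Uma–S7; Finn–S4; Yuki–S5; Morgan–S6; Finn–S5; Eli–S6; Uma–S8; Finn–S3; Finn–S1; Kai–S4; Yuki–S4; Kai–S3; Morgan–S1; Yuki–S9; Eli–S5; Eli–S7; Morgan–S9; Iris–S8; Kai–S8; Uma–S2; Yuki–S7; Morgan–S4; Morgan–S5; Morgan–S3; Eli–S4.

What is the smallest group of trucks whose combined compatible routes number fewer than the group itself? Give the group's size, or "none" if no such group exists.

A matching saturating every truck exists, for instance Yuki→S9, Eli→S7, Uma→S2, Iris→S8, Kai→S3, Finn→S4, Morgan→S6.
By Hall's marriage theorem, this means |N(S)| ≥ |S| for every subset S, so no violating subset exists.

none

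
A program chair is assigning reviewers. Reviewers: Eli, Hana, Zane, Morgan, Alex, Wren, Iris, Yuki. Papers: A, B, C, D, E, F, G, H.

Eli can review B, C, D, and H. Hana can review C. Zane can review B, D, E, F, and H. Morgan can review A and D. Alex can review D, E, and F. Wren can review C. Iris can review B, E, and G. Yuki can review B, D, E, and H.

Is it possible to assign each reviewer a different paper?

No

The set {Hana, Wren} has only 1 neighbour ({C}), so by Hall's theorem at most 7 of the 8 reviewers can be matched.
Hence no matching covers every reviewer.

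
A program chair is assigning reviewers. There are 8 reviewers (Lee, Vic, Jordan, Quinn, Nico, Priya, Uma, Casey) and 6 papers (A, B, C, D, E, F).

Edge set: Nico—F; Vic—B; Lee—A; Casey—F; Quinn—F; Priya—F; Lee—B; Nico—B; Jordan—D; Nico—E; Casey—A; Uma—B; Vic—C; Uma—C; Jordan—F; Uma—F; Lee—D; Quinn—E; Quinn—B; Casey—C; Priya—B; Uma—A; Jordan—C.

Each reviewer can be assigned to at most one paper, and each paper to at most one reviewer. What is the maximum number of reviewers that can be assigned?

6

For example, pair Lee–A, Vic–C, Jordan–D, Quinn–F, Nico–E, Priya–B.
The set {Lee, Vic, Jordan, Quinn, Nico, Priya, Uma, Casey} has only 6 neighbours ({A, B, C, D, E, F}), so by Hall's theorem at most 6 of the 8 reviewers can be matched.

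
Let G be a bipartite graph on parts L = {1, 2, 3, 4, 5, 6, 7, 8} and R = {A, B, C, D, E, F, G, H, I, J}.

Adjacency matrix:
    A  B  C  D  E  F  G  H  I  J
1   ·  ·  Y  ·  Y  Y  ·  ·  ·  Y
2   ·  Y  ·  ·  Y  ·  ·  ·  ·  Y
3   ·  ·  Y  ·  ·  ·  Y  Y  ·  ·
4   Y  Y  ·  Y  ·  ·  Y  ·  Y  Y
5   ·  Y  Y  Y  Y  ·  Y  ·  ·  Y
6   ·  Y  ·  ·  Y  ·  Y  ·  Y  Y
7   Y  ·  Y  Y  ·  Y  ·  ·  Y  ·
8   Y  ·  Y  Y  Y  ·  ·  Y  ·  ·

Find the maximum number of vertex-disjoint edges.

One maximum matching: 1–C, 2–B, 3–H, 4–J, 5–E, 6–G, 7–F, 8–A.
This saturates every left vertex, so 8 is the maximum.

8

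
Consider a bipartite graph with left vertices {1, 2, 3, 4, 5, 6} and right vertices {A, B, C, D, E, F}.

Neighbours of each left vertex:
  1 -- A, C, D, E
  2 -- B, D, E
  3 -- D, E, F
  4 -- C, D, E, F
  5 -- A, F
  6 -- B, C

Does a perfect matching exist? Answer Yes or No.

One maximum matching: 1→D, 2→E, 3→F, 4→C, 5→A, 6→B.
Every left vertex is matched, so this is a perfect matching.

Yes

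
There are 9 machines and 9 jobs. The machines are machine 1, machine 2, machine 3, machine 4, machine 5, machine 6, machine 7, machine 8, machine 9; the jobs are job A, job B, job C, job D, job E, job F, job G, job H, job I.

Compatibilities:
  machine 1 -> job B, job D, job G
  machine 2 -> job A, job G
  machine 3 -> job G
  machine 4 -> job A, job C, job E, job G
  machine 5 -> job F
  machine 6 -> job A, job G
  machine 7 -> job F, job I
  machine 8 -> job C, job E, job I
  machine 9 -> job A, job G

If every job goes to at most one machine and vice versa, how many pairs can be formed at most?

For example, pair machine 1-job D, machine 2-job A, machine 3-job G, machine 4-job C, machine 5-job F, machine 7-job I, machine 8-job E.
The set {machine 2, machine 3, machine 6, machine 9} has only 2 neighbours ({job A, job G}), so by Hall's theorem at most 7 of the 9 machines can be matched.

7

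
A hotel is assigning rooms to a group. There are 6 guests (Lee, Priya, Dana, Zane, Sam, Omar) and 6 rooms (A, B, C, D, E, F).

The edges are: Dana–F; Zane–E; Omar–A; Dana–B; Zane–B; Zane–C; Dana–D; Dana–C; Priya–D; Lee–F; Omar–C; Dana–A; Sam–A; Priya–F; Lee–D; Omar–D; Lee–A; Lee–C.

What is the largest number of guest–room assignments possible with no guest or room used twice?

6

A valid assignment of size 6: Lee-F, Priya-D, Dana-B, Zane-E, Sam-A, Omar-C.
All 6 guests are matched, so no larger matching exists.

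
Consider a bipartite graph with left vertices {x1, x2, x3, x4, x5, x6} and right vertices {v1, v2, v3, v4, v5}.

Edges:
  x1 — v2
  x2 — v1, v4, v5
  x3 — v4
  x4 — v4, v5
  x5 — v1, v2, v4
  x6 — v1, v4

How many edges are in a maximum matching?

A valid assignment of size 4: x1→v2, x2→v1, x3→v4, x4→v5.
The set {x1, x2, x3, x4, x5, x6} has only 4 neighbours ({v1, v2, v4, v5}), so by Hall's theorem at most 4 of the 6 left vertices can be matched.

4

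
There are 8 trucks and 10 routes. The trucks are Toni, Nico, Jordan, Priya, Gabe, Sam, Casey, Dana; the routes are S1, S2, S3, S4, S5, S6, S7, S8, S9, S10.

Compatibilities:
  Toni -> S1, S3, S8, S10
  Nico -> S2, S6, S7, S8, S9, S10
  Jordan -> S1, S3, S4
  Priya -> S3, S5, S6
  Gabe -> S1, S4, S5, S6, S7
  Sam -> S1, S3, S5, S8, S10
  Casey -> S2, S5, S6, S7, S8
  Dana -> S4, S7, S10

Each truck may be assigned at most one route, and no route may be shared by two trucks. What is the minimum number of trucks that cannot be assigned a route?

0

One maximum matching: Toni–S3, Nico–S2, Jordan–S4, Priya–S6, Gabe–S7, Sam–S1, Casey–S8, Dana–S10.
All 8 trucks are matched, so no larger matching exists.
That matches 8 of the 8, leaving 0 unmatched; no matching can do better.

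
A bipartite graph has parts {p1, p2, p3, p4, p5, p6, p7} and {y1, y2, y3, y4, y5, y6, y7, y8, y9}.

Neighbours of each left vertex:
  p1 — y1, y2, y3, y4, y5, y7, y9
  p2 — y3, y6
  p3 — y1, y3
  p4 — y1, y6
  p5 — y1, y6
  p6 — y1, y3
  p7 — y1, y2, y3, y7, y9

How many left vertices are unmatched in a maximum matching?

2

For example, pair p1–y4, p2–y6, p3–y3, p4–y1, p7–y7.
The set {p2, p3, p4, p5, p6} has only 3 neighbours ({y1, y3, y6}), so by Hall's theorem at most 5 of the 7 left vertices can be matched.
That matches 5 of the 7, leaving 2 unmatched; no matching can do better.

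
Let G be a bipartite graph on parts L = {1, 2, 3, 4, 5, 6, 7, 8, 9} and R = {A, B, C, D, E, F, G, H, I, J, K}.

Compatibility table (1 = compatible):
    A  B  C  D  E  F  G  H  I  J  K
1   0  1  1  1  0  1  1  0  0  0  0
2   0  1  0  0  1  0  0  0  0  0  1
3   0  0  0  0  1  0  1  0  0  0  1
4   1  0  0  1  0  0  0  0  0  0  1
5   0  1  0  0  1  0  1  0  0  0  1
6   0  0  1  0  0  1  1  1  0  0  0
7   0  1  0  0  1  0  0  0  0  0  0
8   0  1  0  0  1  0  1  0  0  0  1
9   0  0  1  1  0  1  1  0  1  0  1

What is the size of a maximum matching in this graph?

8

A valid assignment of size 8: 1→D, 2→E, 3→G, 4→A, 5→K, 6→C, 7→B, 9→F.
The set {2, 3, 5, 7, 8} has only 4 neighbours ({B, E, G, K}), so by Hall's theorem at most 8 of the 9 left vertices can be matched.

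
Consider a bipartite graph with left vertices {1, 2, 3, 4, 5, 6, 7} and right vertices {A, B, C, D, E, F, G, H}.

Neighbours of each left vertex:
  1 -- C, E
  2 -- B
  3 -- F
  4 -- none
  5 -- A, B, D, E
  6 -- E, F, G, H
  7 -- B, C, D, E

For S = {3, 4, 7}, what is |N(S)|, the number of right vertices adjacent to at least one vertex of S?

The union of neighbours of {3, 4, 7} is {B, C, D, E, F}, which has 5 elements.
Since |N(S)| = 5 ≥ |S| = 3, Hall's condition holds for this subset.

5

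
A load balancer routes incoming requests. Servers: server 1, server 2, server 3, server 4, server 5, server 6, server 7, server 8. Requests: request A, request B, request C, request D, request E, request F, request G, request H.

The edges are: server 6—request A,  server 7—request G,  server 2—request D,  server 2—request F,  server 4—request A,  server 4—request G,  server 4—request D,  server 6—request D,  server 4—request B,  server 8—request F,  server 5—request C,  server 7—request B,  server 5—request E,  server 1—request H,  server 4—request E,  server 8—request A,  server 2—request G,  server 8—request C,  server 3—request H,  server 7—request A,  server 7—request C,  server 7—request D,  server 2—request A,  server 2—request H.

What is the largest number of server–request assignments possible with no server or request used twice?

One maximum matching: server 1–request H, server 2–request G, server 4–request B, server 5–request E, server 6–request A, server 7–request C, server 8–request F.
The set {server 1, server 3} has only 1 neighbour ({request H}), so by Hall's theorem at most 7 of the 8 servers can be matched.

7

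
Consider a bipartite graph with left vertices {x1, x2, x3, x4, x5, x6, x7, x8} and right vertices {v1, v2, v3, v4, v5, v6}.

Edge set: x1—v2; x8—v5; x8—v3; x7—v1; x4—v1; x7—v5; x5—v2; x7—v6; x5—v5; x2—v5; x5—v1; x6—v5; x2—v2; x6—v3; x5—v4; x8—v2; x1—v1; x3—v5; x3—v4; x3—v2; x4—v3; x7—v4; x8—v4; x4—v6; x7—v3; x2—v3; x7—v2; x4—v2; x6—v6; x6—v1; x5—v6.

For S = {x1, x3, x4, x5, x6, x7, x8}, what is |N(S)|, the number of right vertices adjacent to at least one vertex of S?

6

The union of neighbours of {x1, x3, x4, x5, x6, x7, x8} is {v1, v2, v3, v4, v5, v6}, which has 6 elements.
Since |N(S)| = 6 < |S| = 7, Hall's condition fails for this subset.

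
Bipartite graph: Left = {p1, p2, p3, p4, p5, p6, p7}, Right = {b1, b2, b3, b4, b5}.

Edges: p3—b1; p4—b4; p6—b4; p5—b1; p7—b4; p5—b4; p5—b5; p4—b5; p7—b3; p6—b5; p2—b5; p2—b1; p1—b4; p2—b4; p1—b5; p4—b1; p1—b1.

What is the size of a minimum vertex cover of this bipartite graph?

4

The 4 edges p1–b4, p2–b5, p3–b1, p7–b3 form a matching, so any vertex cover needs at least 4 vertices (one per matched edge).
Conversely {p7, b1, b4, b5} meets every edge and has exactly 4 vertices, so 4 is optimal.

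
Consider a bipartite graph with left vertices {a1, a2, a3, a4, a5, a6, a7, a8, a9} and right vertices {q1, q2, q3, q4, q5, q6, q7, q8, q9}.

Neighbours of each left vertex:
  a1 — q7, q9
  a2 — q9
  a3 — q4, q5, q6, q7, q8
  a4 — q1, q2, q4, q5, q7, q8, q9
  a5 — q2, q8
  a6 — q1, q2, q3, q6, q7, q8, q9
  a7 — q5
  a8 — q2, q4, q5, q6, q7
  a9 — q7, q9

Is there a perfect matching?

The set {a1, a2, a9} has only 2 neighbours ({q7, q9}), so by Hall's theorem at most 8 of the 9 left vertices can be matched.
Hence no matching covers every left vertex.

No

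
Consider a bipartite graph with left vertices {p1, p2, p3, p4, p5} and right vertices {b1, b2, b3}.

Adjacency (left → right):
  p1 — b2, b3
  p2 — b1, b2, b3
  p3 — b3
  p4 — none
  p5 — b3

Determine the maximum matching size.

For example, pair p1–b2, p2–b1, p3–b3.
The set {p3, p4, p5} has only 1 neighbour ({b3}), so by Hall's theorem at most 3 of the 5 left vertices can be matched.

3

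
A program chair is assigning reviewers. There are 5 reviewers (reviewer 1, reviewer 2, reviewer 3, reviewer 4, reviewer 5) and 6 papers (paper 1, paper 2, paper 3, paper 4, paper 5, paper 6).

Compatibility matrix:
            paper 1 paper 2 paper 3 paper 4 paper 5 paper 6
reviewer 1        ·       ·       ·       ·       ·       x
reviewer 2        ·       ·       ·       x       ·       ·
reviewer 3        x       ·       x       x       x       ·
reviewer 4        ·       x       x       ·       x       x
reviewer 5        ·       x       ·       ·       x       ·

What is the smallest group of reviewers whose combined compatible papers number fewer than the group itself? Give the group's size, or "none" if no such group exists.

none

A matching saturating every reviewer exists, for instance reviewer 1→paper 6, reviewer 2→paper 4, reviewer 3→paper 1, reviewer 4→paper 3, reviewer 5→paper 2.
By Hall's marriage theorem, this means |N(S)| ≥ |S| for every subset S, so no violating subset exists.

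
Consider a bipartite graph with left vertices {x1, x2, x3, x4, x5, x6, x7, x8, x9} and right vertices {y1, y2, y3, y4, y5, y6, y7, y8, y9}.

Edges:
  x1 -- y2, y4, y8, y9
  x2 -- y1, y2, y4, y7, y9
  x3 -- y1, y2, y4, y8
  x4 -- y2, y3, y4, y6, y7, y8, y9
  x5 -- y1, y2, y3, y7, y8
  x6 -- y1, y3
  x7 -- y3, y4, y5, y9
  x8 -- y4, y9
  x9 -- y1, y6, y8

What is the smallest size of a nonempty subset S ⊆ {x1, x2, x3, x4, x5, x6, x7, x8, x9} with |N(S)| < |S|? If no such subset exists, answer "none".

A matching saturating every left vertex exists, for instance x1→y8, x2→y4, x3→y2, x4→y6, x5→y7, x6→y3, x7→y5, x8→y9, x9→y1.
By Hall's marriage theorem, this means |N(S)| ≥ |S| for every subset S, so no violating subset exists.

none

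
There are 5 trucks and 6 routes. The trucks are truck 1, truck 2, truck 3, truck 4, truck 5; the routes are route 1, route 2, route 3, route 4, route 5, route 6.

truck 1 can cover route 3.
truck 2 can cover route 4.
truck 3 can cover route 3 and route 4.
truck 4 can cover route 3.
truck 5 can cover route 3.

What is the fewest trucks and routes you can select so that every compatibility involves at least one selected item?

2

{route 3, route 4} is a vertex cover of size 2: every edge has an endpoint in this set.
No smaller cover exists because truck 1–route 3, truck 2–route 4 is a matching of size 2, and a cover must include an endpoint of each of these disjoint edges (König's theorem).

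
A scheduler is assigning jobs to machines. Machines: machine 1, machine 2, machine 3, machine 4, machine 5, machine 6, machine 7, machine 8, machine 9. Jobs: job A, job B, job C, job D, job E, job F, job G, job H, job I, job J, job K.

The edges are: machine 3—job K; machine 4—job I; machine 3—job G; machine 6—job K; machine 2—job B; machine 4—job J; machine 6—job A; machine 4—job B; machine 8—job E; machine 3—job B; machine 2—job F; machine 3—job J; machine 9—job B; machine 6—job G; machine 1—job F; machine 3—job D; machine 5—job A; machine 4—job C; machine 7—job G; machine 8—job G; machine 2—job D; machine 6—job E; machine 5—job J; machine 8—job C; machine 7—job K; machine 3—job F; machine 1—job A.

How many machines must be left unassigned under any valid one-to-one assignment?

For example, pair machine 1-job A, machine 2-job F, machine 3-job D, machine 4-job I, machine 5-job J, machine 6-job K, machine 7-job G, machine 8-job E, machine 9-job B.
All 9 machines are matched, so no larger matching exists.
That matches 9 of the 9, leaving 0 unmatched; no matching can do better.

0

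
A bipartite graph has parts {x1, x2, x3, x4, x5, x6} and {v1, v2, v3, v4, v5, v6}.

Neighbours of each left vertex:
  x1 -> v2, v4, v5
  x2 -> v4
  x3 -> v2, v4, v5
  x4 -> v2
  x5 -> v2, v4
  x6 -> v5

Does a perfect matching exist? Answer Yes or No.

The set {x1, x2, x3, x4, x5, x6} has only 3 neighbours ({v2, v4, v5}), so by Hall's theorem at most 3 of the 6 left vertices can be matched.
Hence no matching covers every left vertex.

No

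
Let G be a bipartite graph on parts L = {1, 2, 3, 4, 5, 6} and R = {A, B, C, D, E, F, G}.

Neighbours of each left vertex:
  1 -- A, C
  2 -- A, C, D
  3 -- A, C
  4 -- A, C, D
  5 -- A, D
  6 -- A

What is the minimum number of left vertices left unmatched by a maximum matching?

3

One maximum matching: 1-A, 2-D, 3-C.
The set {1, 2, 3, 4, 5, 6} has only 3 neighbours ({A, C, D}), so by Hall's theorem at most 3 of the 6 left vertices can be matched.
That matches 3 of the 6, leaving 3 unmatched; no matching can do better.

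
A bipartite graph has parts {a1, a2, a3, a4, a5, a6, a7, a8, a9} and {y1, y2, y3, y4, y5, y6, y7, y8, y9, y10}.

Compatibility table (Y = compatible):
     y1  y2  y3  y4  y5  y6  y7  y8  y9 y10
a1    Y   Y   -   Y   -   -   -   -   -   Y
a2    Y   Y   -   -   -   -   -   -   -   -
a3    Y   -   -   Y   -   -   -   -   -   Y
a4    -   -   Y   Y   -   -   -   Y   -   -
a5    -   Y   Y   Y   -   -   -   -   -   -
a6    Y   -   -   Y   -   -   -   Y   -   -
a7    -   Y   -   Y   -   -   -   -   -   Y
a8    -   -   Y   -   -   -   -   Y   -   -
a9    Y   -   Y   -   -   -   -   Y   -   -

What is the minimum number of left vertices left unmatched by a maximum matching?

A valid assignment of size 6: a1→y10, a2→y2, a3→y4, a4→y8, a5→y3, a6→y1.
The set {a1, a2, a3, a4, a5, a6, a7, a8, a9} has only 6 neighbours ({y1, y10, y2, y3, y4, y8}), so by Hall's theorem at most 6 of the 9 left vertices can be matched.
That matches 6 of the 9, leaving 3 unmatched; no matching can do better.

3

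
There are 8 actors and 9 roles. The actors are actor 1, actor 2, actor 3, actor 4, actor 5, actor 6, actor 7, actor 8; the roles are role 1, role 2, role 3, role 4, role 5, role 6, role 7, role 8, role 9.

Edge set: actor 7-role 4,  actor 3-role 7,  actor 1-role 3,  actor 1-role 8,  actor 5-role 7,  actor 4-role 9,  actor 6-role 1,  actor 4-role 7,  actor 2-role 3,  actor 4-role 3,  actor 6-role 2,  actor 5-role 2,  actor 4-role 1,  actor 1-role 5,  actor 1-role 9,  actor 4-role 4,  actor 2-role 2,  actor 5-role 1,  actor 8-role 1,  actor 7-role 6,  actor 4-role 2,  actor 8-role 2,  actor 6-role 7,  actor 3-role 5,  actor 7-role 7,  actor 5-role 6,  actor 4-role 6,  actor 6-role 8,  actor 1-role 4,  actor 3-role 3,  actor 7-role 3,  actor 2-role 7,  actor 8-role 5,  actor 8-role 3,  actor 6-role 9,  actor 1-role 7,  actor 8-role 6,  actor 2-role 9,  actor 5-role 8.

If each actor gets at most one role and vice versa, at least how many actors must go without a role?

One maximum matching: actor 1-role 8, actor 2-role 2, actor 3-role 5, actor 4-role 3, actor 5-role 7, actor 6-role 9, actor 7-role 6, actor 8-role 1.
This saturates every actor, so 8 is the maximum.
That matches 8 of the 8, leaving 0 unmatched; no matching can do better.

0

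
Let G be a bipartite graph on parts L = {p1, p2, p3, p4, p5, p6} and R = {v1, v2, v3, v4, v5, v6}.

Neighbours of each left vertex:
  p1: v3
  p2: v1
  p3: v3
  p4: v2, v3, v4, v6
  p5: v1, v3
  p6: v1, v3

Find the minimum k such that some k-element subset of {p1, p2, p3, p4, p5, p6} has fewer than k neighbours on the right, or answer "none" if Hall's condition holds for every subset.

Take S = {p1, p3}. Its neighbourhood is {v3}, so |N(S)| = 1 < |S| = 2.
No single vertex violates Hall's condition since each has at least one neighbour, so 2 is the minimum.

2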